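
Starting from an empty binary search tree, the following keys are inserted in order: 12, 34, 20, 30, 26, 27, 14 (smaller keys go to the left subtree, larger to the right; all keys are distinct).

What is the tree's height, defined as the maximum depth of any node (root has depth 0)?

Insert 12: tree is empty, so 12 becomes the root.
Insert 34: 34 > 12 → go right. Place as right child of 12.
Insert 20: 20 > 12 → go right; 20 < 34 → go left. Place as left child of 34.
Insert 30: 30 > 12 → go right; 30 < 34 → go left; 30 > 20 → go right. Place as right child of 20.
Insert 26: 26 > 12 → go right; 26 < 34 → go left; 26 > 20 → go right; 26 < 30 → go left. Place as left child of 30.
Insert 27: 27 > 12 → go right; 27 < 34 → go left; 27 > 20 → go right; 27 < 30 → go left; 27 > 26 → go right. Place as right child of 26.
Insert 14: 14 > 12 → go right; 14 < 34 → go left; 14 < 20 → go left. Place as left child of 20.

The deepest node is 27 at depth 5.

5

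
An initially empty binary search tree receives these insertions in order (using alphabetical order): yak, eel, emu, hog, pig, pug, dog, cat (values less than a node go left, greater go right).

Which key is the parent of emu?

eel

Resulting structure (node: left, right):
  yak: L=eel, R=–
  eel: L=dog, R=emu
  emu: L=–, R=hog
  hog: L=–, R=pig
  pig: L=–, R=pug
  pug: L=–, R=–
  dog: L=cat, R=–
  cat: L=–, R=–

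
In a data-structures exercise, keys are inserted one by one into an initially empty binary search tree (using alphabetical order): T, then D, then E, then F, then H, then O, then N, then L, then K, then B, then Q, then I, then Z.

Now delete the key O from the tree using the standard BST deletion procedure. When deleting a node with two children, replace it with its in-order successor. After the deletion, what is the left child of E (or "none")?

none

Resulting structure (node: left, right):
  T: L=D, R=Z
  D: L=B, R=E
  E: L=–, R=F
  F: L=–, R=H
  H: L=–, R=O
  O: L=N, R=Q
  N: L=L, R=–
  L: L=K, R=–
  K: L=I, R=–
  B: L=–, R=–
  Q: L=–, R=–
  I: L=–, R=–
  Z: L=–, R=–

Delete O (two children — replace with in-order successor).
After deletion, E's left child: none.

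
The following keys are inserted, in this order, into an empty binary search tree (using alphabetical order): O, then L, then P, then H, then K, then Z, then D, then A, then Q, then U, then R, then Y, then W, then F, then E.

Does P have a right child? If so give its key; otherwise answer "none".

O: root
L: left child of O (depth 1)
P: right child of O (depth 1)
H: left child of L (depth 2)
K: right child of H (depth 3)
Z: right child of P (depth 2)
D: left child of H (depth 3)
A: left child of D (depth 4)
Q: left child of Z (depth 3)
U: right child of Q (depth 4)
R: left child of U (depth 5)
Y: right child of U (depth 5)
W: left child of Y (depth 6)
F: right child of D (depth 4)
E: left child of F (depth 5)

Z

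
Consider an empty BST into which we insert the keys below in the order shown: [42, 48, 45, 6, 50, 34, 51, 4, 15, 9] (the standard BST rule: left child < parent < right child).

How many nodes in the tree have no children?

4

42: root
48: right child of 42 (depth 1)
45: left child of 48 (depth 2)
6: left child of 42 (depth 1)
50: right child of 48 (depth 2)
34: right child of 6 (depth 2)
51: right child of 50 (depth 3)
4: left child of 6 (depth 2)
15: left child of 34 (depth 3)
9: left child of 15 (depth 4)

Leaves: 4, 9, 45, 51 — 4 in total.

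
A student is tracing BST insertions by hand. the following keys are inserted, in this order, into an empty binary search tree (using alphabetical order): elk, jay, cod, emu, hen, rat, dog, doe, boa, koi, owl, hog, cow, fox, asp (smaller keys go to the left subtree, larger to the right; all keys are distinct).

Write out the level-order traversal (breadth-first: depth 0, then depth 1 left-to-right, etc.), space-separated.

Resulting structure (node: left, right):
  elk: L=cod, R=jay
  jay: L=emu, R=rat
  cod: L=boa, R=dog
  emu: L=–, R=hen
  hen: L=fox, R=hog
  rat: L=koi, R=–
  dog: L=doe, R=–
  doe: L=cow, R=–
  boa: L=asp, R=–
  koi: L=–, R=owl
  owl: L=–, R=–
  hog: L=–, R=–
  cow: L=–, R=–
  fox: L=–, R=–
  asp: L=–, R=–

elk cod jay boa dog emu rat asp doe hen koi cow fox hog owl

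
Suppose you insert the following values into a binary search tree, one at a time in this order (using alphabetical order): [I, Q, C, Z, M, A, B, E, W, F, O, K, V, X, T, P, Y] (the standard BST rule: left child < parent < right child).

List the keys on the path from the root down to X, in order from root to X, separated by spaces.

I: root
Q: right child of I (depth 1)
C: left child of I (depth 1)
Z: right child of Q (depth 2)
M: left child of Q (depth 2)
A: left child of C (depth 2)
B: right child of A (depth 3)
E: right child of C (depth 2)
W: left child of Z (depth 3)
F: right child of E (depth 3)
O: right child of M (depth 3)
K: left child of M (depth 3)
V: left child of W (depth 4)
X: right child of W (depth 4)
T: left child of V (depth 5)
P: right child of O (depth 4)
Y: right child of X (depth 5)

I Q Z W X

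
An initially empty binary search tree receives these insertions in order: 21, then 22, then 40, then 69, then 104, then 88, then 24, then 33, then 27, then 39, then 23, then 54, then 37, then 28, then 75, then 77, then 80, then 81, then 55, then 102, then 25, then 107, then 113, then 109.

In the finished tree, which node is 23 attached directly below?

24

21: root
22: right child of 21 (depth 1)
40: right child of 22 (depth 2)
69: right child of 40 (depth 3)
104: right child of 69 (depth 4)
88: left child of 104 (depth 5)
24: left child of 40 (depth 3)
33: right child of 24 (depth 4)
27: left child of 33 (depth 5)
39: right child of 33 (depth 5)
23: left child of 24 (depth 4)
54: left child of 69 (depth 4)
37: left child of 39 (depth 6)
28: right child of 27 (depth 6)
75: left child of 88 (depth 6)
77: right child of 75 (depth 7)
80: right child of 77 (depth 8)
81: right child of 80 (depth 9)
55: right child of 54 (depth 5)
102: right child of 88 (depth 6)
25: left child of 27 (depth 6)
107: right child of 104 (depth 5)
113: right child of 107 (depth 6)
109: left child of 113 (depth 7)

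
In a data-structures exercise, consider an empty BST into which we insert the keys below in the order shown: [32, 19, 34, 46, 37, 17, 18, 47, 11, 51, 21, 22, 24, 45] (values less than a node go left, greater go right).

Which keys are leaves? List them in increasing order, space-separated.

32: root
19: left child of 32 (depth 1)
34: right child of 32 (depth 1)
46: right child of 34 (depth 2)
37: left child of 46 (depth 3)
17: left child of 19 (depth 2)
18: right child of 17 (depth 3)
47: right child of 46 (depth 3)
11: left child of 17 (depth 3)
51: right child of 47 (depth 4)
21: right child of 19 (depth 2)
22: right child of 21 (depth 3)
24: right child of 22 (depth 4)
45: right child of 37 (depth 4)

11 18 24 45 51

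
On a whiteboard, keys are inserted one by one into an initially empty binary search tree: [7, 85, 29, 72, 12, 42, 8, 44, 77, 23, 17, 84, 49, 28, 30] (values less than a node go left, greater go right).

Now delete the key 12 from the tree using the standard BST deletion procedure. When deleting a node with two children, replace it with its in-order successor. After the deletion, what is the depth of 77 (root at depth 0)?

4

7: root
85: right child of 7 (depth 1)
29: left child of 85 (depth 2)
72: right child of 29 (depth 3)
12: left child of 29 (depth 3)
42: left child of 72 (depth 4)
8: left child of 12 (depth 4)
44: right child of 42 (depth 5)
77: right child of 72 (depth 4)
23: right child of 12 (depth 4)
17: left child of 23 (depth 5)
84: right child of 77 (depth 5)
49: right child of 44 (depth 6)
28: right child of 23 (depth 5)
30: left child of 42 (depth 5)

Delete 12 (two children — replace with in-order successor).
After deletion, path to 77: 7 → 85 → 29 → 72 → 77.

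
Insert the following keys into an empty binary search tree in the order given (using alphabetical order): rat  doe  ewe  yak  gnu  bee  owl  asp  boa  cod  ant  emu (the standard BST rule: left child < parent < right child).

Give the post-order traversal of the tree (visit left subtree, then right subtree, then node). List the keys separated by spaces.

ant asp cod boa bee emu owl gnu ewe doe yak rat

Insert rat: tree is empty, so rat becomes the root.
Insert doe: doe < rat → go left. Place as left child of rat.
Insert ewe: ewe < rat → go left; ewe > doe → go right. Place as right child of doe.
Insert yak: yak > rat → go right. Place as right child of rat.
Insert gnu: gnu < rat → go left; gnu > doe → go right; gnu > ewe → go right. Place as right child of ewe.
Insert bee: bee < rat → go left; bee < doe → go left. Place as left child of doe.
Insert owl: owl < rat → go left; owl > doe → go right; owl > ewe → go right; owl > gnu → go right. Place as right child of gnu.
Insert asp: asp < rat → go left; asp < doe → go left; asp < bee → go left. Place as left child of bee.
Insert boa: boa < rat → go left; boa < doe → go left; boa > bee → go right. Place as right child of bee.
Insert cod: cod < rat → go left; cod < doe → go left; cod > bee → go right; cod > boa → go right. Place as right child of boa.
Insert ant: ant < rat → go left; ant < doe → go left; ant < bee → go left; ant < asp → go left. Place as left child of asp.
Insert emu: emu < rat → go left; emu > doe → go right; emu < ewe → go left. Place as left child of ewe.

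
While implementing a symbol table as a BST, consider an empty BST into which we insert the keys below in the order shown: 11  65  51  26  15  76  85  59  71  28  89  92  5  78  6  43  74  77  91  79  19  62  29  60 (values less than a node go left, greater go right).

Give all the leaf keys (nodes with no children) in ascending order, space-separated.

11: root
65: right child of 11 (depth 1)
51: left child of 65 (depth 2)
26: left child of 51 (depth 3)
15: left child of 26 (depth 4)
76: right child of 65 (depth 2)
85: right child of 76 (depth 3)
59: right child of 51 (depth 3)
71: left child of 76 (depth 3)
28: right child of 26 (depth 4)
89: right child of 85 (depth 4)
92: right child of 89 (depth 5)
5: left child of 11 (depth 1)
78: left child of 85 (depth 4)
6: right child of 5 (depth 2)
43: right child of 28 (depth 5)
74: right child of 71 (depth 4)
77: left child of 78 (depth 5)
91: left child of 92 (depth 6)
79: right child of 78 (depth 5)
19: right child of 15 (depth 5)
62: right child of 59 (depth 4)
29: left child of 43 (depth 6)
60: left child of 62 (depth 5)

6 19 29 60 74 77 79 91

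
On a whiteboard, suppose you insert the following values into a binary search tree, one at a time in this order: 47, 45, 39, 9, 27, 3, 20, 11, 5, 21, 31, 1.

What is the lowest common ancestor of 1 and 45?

47: root
45: left child of 47 (depth 1)
39: left child of 45 (depth 2)
9: left child of 39 (depth 3)
27: right child of 9 (depth 4)
3: left child of 9 (depth 4)
20: left child of 27 (depth 5)
11: left child of 20 (depth 6)
5: right child of 3 (depth 5)
21: right child of 20 (depth 6)
31: right child of 27 (depth 5)
1: left child of 3 (depth 5)

Path to 1: 47 → 45 → 39 → 9 → 3 → 1
Path to 45: 47 → 45
45 lies on both paths and is an ancestor of the other node.

45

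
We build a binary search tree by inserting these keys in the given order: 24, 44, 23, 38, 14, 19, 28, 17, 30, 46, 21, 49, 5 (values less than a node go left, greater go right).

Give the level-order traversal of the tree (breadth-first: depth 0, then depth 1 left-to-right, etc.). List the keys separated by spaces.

24 23 44 14 38 46 5 19 28 49 17 21 30

Insert 24: tree is empty, so 24 becomes the root.
Insert 44: 44 > 24 → go right. Place as right child of 24.
Insert 23: 23 < 24 → go left. Place as left child of 24.
Insert 38: 38 > 24 → go right; 38 < 44 → go left. Place as left child of 44.
Insert 14: 14 < 24 → go left; 14 < 23 → go left. Place as left child of 23.
Insert 19: 19 < 24 → go left; 19 < 23 → go left; 19 > 14 → go right. Place as right child of 14.
Insert 28: 28 > 24 → go right; 28 < 44 → go left; 28 < 38 → go left. Place as left child of 38.
Insert 17: 17 < 24 → go left; 17 < 23 → go left; 17 > 14 → go right; 17 < 19 → go left. Place as left child of 19.
Insert 30: 30 > 24 → go right; 30 < 44 → go left; 30 < 38 → go left; 30 > 28 → go right. Place as right child of 28.
Insert 46: 46 > 24 → go right; 46 > 44 → go right. Place as right child of 44.
Insert 21: 21 < 24 → go left; 21 < 23 → go left; 21 > 14 → go right; 21 > 19 → go right. Place as right child of 19.
Insert 49: 49 > 24 → go right; 49 > 44 → go right; 49 > 46 → go right. Place as right child of 46.
Insert 5: 5 < 24 → go left; 5 < 23 → go left; 5 < 14 → go left. Place as left child of 14.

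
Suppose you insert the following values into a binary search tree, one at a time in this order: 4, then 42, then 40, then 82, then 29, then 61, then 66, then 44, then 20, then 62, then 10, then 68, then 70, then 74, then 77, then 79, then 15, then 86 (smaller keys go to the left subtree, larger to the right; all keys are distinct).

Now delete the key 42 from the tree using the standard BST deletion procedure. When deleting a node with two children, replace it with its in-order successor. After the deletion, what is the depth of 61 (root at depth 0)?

3

4: root
42: right child of 4 (depth 1)
40: left child of 42 (depth 2)
82: right child of 42 (depth 2)
29: left child of 40 (depth 3)
61: left child of 82 (depth 3)
66: right child of 61 (depth 4)
44: left child of 61 (depth 4)
20: left child of 29 (depth 4)
62: left child of 66 (depth 5)
10: left child of 20 (depth 5)
68: right child of 66 (depth 5)
70: right child of 68 (depth 6)
74: right child of 70 (depth 7)
77: right child of 74 (depth 8)
79: right child of 77 (depth 9)
15: right child of 10 (depth 6)
86: right child of 82 (depth 3)

Delete 42 (two children — replace with in-order successor).
After deletion, path to 61: 4 → 44 → 82 → 61.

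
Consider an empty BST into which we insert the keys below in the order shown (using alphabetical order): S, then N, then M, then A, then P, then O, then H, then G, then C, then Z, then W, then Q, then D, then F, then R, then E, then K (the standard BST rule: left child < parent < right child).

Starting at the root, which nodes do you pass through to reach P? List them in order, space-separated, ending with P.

S N P

S: root
N: left child of S (depth 1)
M: left child of N (depth 2)
A: left child of M (depth 3)
P: right child of N (depth 2)
O: left child of P (depth 3)
H: right child of A (depth 4)
G: left child of H (depth 5)
C: left child of G (depth 6)
Z: right child of S (depth 1)
W: left child of Z (depth 2)
Q: right child of P (depth 3)
D: right child of C (depth 7)
F: right child of D (depth 8)
R: right child of Q (depth 4)
E: left child of F (depth 9)
K: right child of H (depth 5)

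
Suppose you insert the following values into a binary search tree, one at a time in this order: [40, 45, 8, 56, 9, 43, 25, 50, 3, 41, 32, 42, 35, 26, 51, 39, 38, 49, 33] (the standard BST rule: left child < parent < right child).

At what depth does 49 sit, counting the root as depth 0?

40: root
45: right child of 40 (depth 1)
8: left child of 40 (depth 1)
56: right child of 45 (depth 2)
9: right child of 8 (depth 2)
43: left child of 45 (depth 2)
25: right child of 9 (depth 3)
50: left child of 56 (depth 3)
3: left child of 8 (depth 2)
41: left child of 43 (depth 3)
32: right child of 25 (depth 4)
42: right child of 41 (depth 4)
35: right child of 32 (depth 5)
26: left child of 32 (depth 5)
51: right child of 50 (depth 4)
39: right child of 35 (depth 6)
38: left child of 39 (depth 7)
49: left child of 50 (depth 4)
33: left child of 35 (depth 6)

Path to 49: 40 → 45 → 56 → 50 → 49, which is 4 edges.

4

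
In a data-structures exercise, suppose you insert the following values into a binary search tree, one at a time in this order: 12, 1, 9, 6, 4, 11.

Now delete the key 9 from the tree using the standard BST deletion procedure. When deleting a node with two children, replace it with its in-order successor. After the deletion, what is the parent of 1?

12

Insert 12: tree is empty, so 12 becomes the root.
Insert 1: 1 < 12 → go left. Place as left child of 12.
Insert 9: 9 < 12 → go left; 9 > 1 → go right. Place as right child of 1.
Insert 6: 6 < 12 → go left; 6 > 1 → go right; 6 < 9 → go left. Place as left child of 9.
Insert 4: 4 < 12 → go left; 4 > 1 → go right; 4 < 9 → go left; 4 < 6 → go left. Place as left child of 6.
Insert 11: 11 < 12 → go left; 11 > 1 → go right; 11 > 9 → go right. Place as right child of 9.

Delete 9 (two children — replace with in-order successor).
After deletion, 1's parent is 12.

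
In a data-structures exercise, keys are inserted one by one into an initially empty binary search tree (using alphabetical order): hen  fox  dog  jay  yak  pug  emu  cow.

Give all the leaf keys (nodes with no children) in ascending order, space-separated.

cow emu pug

hen: root
fox: left child of hen (depth 1)
dog: left child of fox (depth 2)
jay: right child of hen (depth 1)
yak: right child of jay (depth 2)
pug: left child of yak (depth 3)
emu: right child of dog (depth 3)
cow: left child of dog (depth 3)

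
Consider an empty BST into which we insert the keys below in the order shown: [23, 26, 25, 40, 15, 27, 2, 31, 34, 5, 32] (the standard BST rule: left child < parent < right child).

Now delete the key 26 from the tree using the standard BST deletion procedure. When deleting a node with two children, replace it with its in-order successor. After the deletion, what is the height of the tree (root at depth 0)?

5

Resulting structure (node: left, right):
  23: L=15, R=26
  26: L=25, R=40
  25: L=–, R=–
  40: L=27, R=–
  15: L=2, R=–
  27: L=–, R=31
  2: L=–, R=5
  31: L=–, R=34
  34: L=32, R=–
  5: L=–, R=–
  32: L=–, R=–

Delete 26 (two children — replace with in-order successor).
After deletion, deepest node is 32 at depth 5.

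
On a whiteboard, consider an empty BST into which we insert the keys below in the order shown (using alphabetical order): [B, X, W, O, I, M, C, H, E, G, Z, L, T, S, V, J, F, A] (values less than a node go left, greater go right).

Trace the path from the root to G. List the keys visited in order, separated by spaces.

B: root
X: right child of B (depth 1)
W: left child of X (depth 2)
O: left child of W (depth 3)
I: left child of O (depth 4)
M: right child of I (depth 5)
C: left child of I (depth 5)
H: right child of C (depth 6)
E: left child of H (depth 7)
G: right child of E (depth 8)
Z: right child of X (depth 2)
L: left child of M (depth 6)
T: right child of O (depth 4)
S: left child of T (depth 5)
V: right child of T (depth 5)
J: left child of L (depth 7)
F: left child of G (depth 9)
A: left child of B (depth 1)

B X W O I C H E G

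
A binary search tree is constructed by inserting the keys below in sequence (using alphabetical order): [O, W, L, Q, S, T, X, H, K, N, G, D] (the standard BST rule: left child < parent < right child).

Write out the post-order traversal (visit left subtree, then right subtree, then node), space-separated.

D G K H N L T S Q X W O

Insert O: tree is empty, so O becomes the root.
Insert W: W > O → go right. Place as right child of O.
Insert L: L < O → go left. Place as left child of O.
Insert Q: Q > O → go right; Q < W → go left. Place as left child of W.
Insert S: S > O → go right; S < W → go left; S > Q → go right. Place as right child of Q.
Insert T: T > O → go right; T < W → go left; T > Q → go right; T > S → go right. Place as right child of S.
Insert X: X > O → go right; X > W → go right. Place as right child of W.
Insert H: H < O → go left; H < L → go left. Place as left child of L.
Insert K: K < O → go left; K < L → go left; K > H → go right. Place as right child of H.
Insert N: N < O → go left; N > L → go right. Place as right child of L.
Insert G: G < O → go left; G < L → go left; G < H → go left. Place as left child of H.
Insert D: D < O → go left; D < L → go left; D < H → go left; D < G → go left. Place as left child of G.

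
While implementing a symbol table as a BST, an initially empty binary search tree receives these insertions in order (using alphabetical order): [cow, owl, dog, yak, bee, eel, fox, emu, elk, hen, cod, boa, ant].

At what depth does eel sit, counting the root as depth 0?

cow: root
owl: right child of cow (depth 1)
dog: left child of owl (depth 2)
yak: right child of owl (depth 2)
bee: left child of cow (depth 1)
eel: right child of dog (depth 3)
fox: right child of eel (depth 4)
emu: left child of fox (depth 5)
elk: left child of emu (depth 6)
hen: right child of fox (depth 5)
cod: right child of bee (depth 2)
boa: left child of cod (depth 3)
ant: left child of bee (depth 2)

Path to eel: cow → owl → dog → eel, which is 3 edges.

3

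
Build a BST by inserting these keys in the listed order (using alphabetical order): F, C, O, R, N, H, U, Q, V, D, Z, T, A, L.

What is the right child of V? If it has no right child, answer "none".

Z

Insert F: tree is empty, so F becomes the root.
Insert C: C < F → go left. Place as left child of F.
Insert O: O > F → go right. Place as right child of F.
Insert R: R > F → go right; R > O → go right. Place as right child of O.
Insert N: N > F → go right; N < O → go left. Place as left child of O.
Insert H: H > F → go right; H < O → go left; H < N → go left. Place as left child of N.
Insert U: U > F → go right; U > O → go right; U > R → go right. Place as right child of R.
Insert Q: Q > F → go right; Q > O → go right; Q < R → go left. Place as left child of R.
Insert V: V > F → go right; V > O → go right; V > R → go right; V > U → go right. Place as right child of U.
Insert D: D < F → go left; D > C → go right. Place as right child of C.
Insert Z: Z > F → go right; Z > O → go right; Z > R → go right; Z > U → go right; Z > V → go right. Place as right child of V.
Insert T: T > F → go right; T > O → go right; T > R → go right; T < U → go left. Place as left child of U.
Insert A: A < F → go left; A < C → go left. Place as left child of C.
Insert L: L > F → go right; L < O → go left; L < N → go left; L > H → go right. Place as right child of H.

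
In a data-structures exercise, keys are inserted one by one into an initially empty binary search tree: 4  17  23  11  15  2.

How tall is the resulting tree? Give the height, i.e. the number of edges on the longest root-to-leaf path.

Insert 4: tree is empty, so 4 becomes the root.
Insert 17: 17 > 4 → go right. Place as right child of 4.
Insert 23: 23 > 4 → go right; 23 > 17 → go right. Place as right child of 17.
Insert 11: 11 > 4 → go right; 11 < 17 → go left. Place as left child of 17.
Insert 15: 15 > 4 → go right; 15 < 17 → go left; 15 > 11 → go right. Place as right child of 11.
Insert 2: 2 < 4 → go left. Place as left child of 4.

The deepest node is 15 at depth 3.

3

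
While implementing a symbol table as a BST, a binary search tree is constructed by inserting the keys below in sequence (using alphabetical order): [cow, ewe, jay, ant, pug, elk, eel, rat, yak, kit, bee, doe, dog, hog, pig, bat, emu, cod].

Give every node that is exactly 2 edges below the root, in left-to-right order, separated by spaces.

Resulting structure (node: left, right):
  cow: L=ant, R=ewe
  ewe: L=elk, R=jay
  jay: L=hog, R=pug
  ant: L=–, R=bee
  pug: L=kit, R=rat
  elk: L=eel, R=emu
  eel: L=doe, R=–
  rat: L=–, R=yak
  yak: L=–, R=–
  kit: L=–, R=pig
  bee: L=bat, R=cod
  doe: L=–, R=dog
  dog: L=–, R=–
  hog: L=–, R=–
  pig: L=–, R=–
  bat: L=–, R=–
  emu: L=–, R=–
  cod: L=–, R=–

bee elk jay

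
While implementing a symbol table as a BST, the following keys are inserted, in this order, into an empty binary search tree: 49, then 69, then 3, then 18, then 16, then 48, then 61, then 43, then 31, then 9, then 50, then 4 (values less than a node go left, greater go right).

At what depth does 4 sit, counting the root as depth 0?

Insert 49: tree is empty, so 49 becomes the root.
Insert 69: 69 > 49 → go right. Place as right child of 49.
Insert 3: 3 < 49 → go left. Place as left child of 49.
Insert 18: 18 < 49 → go left; 18 > 3 → go right. Place as right child of 3.
Insert 16: 16 < 49 → go left; 16 > 3 → go right; 16 < 18 → go left. Place as left child of 18.
Insert 48: 48 < 49 → go left; 48 > 3 → go right; 48 > 18 → go right. Place as right child of 18.
Insert 61: 61 > 49 → go right; 61 < 69 → go left. Place as left child of 69.
Insert 43: 43 < 49 → go left; 43 > 3 → go right; 43 > 18 → go right; 43 < 48 → go left. Place as left child of 48.
Insert 31: 31 < 49 → go left; 31 > 3 → go right; 31 > 18 → go right; 31 < 48 → go left; 31 < 43 → go left. Place as left child of 43.
Insert 9: 9 < 49 → go left; 9 > 3 → go right; 9 < 18 → go left; 9 < 16 → go left. Place as left child of 16.
Insert 50: 50 > 49 → go right; 50 < 69 → go left; 50 < 61 → go left. Place as left child of 61.
Insert 4: 4 < 49 → go left; 4 > 3 → go right; 4 < 18 → go left; 4 < 16 → go left; 4 < 9 → go left. Place as left child of 9.

Path to 4: 49 → 3 → 18 → 16 → 9 → 4, which is 5 edges.

5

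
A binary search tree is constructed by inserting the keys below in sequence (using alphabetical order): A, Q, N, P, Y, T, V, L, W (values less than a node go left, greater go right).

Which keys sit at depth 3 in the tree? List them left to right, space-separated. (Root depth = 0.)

L P T

Insert A: tree is empty, so A becomes the root.
Insert Q: Q > A → go right. Place as right child of A.
Insert N: N > A → go right; N < Q → go left. Place as left child of Q.
Insert P: P > A → go right; P < Q → go left; P > N → go right. Place as right child of N.
Insert Y: Y > A → go right; Y > Q → go right. Place as right child of Q.
Insert T: T > A → go right; T > Q → go right; T < Y → go left. Place as left child of Y.
Insert V: V > A → go right; V > Q → go right; V < Y → go left; V > T → go right. Place as right child of T.
Insert L: L > A → go right; L < Q → go left; L < N → go left. Place as left child of N.
Insert W: W > A → go right; W > Q → go right; W < Y → go left; W > T → go right; W > V → go right. Place as right child of V.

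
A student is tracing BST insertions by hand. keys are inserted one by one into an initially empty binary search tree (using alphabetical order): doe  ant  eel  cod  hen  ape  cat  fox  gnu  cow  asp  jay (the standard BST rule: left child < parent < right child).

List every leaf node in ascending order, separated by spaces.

asp cow gnu jay

Insert doe: tree is empty, so doe becomes the root.
Insert ant: ant < doe → go left. Place as left child of doe.
Insert eel: eel > doe → go right. Place as right child of doe.
Insert cod: cod < doe → go left; cod > ant → go right. Place as right child of ant.
Insert hen: hen > doe → go right; hen > eel → go right. Place as right child of eel.
Insert ape: ape < doe → go left; ape > ant → go right; ape < cod → go left. Place as left child of cod.
Insert cat: cat < doe → go left; cat > ant → go right; cat < cod → go left; cat > ape → go right. Place as right child of ape.
Insert fox: fox > doe → go right; fox > eel → go right; fox < hen → go left. Place as left child of hen.
Insert gnu: gnu > doe → go right; gnu > eel → go right; gnu < hen → go left; gnu > fox → go right. Place as right child of fox.
Insert cow: cow < doe → go left; cow > ant → go right; cow > cod → go right. Place as right child of cod.
Insert asp: asp < doe → go left; asp > ant → go right; asp < cod → go left; asp > ape → go right; asp < cat → go left. Place as left child of cat.
Insert jay: jay > doe → go right; jay > eel → go right; jay > hen → go right. Place as right child of hen.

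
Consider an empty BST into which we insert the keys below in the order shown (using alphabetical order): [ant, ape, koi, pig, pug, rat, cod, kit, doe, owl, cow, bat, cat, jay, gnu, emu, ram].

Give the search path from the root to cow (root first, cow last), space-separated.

Insert ant: tree is empty, so ant becomes the root.
Insert ape: ape > ant → go right. Place as right child of ant.
Insert koi: koi > ant → go right; koi > ape → go right. Place as right child of ape.
Insert pig: pig > ant → go right; pig > ape → go right; pig > koi → go right. Place as right child of koi.
Insert pug: pug > ant → go right; pug > ape → go right; pug > koi → go right; pug > pig → go right. Place as right child of pig.
Insert rat: rat > ant → go right; rat > ape → go right; rat > koi → go right; rat > pig → go right; rat > pug → go right. Place as right child of pug.
Insert cod: cod > ant → go right; cod > ape → go right; cod < koi → go left. Place as left child of koi.
Insert kit: kit > ant → go right; kit > ape → go right; kit < koi → go left; kit > cod → go right. Place as right child of cod.
Insert doe: doe > ant → go right; doe > ape → go right; doe < koi → go left; doe > cod → go right; doe < kit → go left. Place as left child of kit.
Insert owl: owl > ant → go right; owl > ape → go right; owl > koi → go right; owl < pig → go left. Place as left child of pig.
Insert cow: cow > ant → go right; cow > ape → go right; cow < koi → go left; cow > cod → go right; cow < kit → go left; cow < doe → go left. Place as left child of doe.
Insert bat: bat > ant → go right; bat > ape → go right; bat < koi → go left; bat < cod → go left. Place as left child of cod.
Insert cat: cat > ant → go right; cat > ape → go right; cat < koi → go left; cat < cod → go left; cat > bat → go right. Place as right child of bat.
Insert jay: jay > ant → go right; jay > ape → go right; jay < koi → go left; jay > cod → go right; jay < kit → go left; jay > doe → go right. Place as right child of doe.
Insert gnu: gnu > ant → go right; gnu > ape → go right; gnu < koi → go left; gnu > cod → go right; gnu < kit → go left; gnu > doe → go right; gnu < jay → go left. Place as left child of jay.
Insert emu: emu > ant → go right; emu > ape → go right; emu < koi → go left; emu > cod → go right; emu < kit → go left; emu > doe → go right; emu < jay → go left; emu < gnu → go left. Place as left child of gnu.
Insert ram: ram > ant → go right; ram > ape → go right; ram > koi → go right; ram > pig → go right; ram > pug → go right; ram < rat → go left. Place as left child of rat.

ant ape koi cod kit doe cow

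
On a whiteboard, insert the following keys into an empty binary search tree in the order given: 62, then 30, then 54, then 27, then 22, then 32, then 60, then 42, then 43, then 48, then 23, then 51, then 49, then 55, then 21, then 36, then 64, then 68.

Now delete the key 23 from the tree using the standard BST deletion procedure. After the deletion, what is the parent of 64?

Insert 62: tree is empty, so 62 becomes the root.
Insert 30: 30 < 62 → go left. Place as left child of 62.
Insert 54: 54 < 62 → go left; 54 > 30 → go right. Place as right child of 30.
Insert 27: 27 < 62 → go left; 27 < 30 → go left. Place as left child of 30.
Insert 22: 22 < 62 → go left; 22 < 30 → go left; 22 < 27 → go left. Place as left child of 27.
Insert 32: 32 < 62 → go left; 32 > 30 → go right; 32 < 54 → go left. Place as left child of 54.
Insert 60: 60 < 62 → go left; 60 > 30 → go right; 60 > 54 → go right. Place as right child of 54.
Insert 42: 42 < 62 → go left; 42 > 30 → go right; 42 < 54 → go left; 42 > 32 → go right. Place as right child of 32.
Insert 43: 43 < 62 → go left; 43 > 30 → go right; 43 < 54 → go left; 43 > 32 → go right; 43 > 42 → go right. Place as right child of 42.
Insert 48: 48 < 62 → go left; 48 > 30 → go right; 48 < 54 → go left; 48 > 32 → go right; 48 > 42 → go right; 48 > 43 → go right. Place as right child of 43.
Insert 23: 23 < 62 → go left; 23 < 30 → go left; 23 < 27 → go left; 23 > 22 → go right. Place as right child of 22.
Insert 51: 51 < 62 → go left; 51 > 30 → go right; 51 < 54 → go left; 51 > 32 → go right; 51 > 42 → go right; 51 > 43 → go right; 51 > 48 → go right. Place as right child of 48.
Insert 49: 49 < 62 → go left; 49 > 30 → go right; 49 < 54 → go left; 49 > 32 → go right; 49 > 42 → go right; 49 > 43 → go right; 49 > 48 → go right; 49 < 51 → go left. Place as left child of 51.
Insert 55: 55 < 62 → go left; 55 > 30 → go right; 55 > 54 → go right; 55 < 60 → go left. Place as left child of 60.
Insert 21: 21 < 62 → go left; 21 < 30 → go left; 21 < 27 → go left; 21 < 22 → go left. Place as left child of 22.
Insert 36: 36 < 62 → go left; 36 > 30 → go right; 36 < 54 → go left; 36 > 32 → go right; 36 < 42 → go left. Place as left child of 42.
Insert 64: 64 > 62 → go right. Place as right child of 62.
Insert 68: 68 > 62 → go right; 68 > 64 → go right. Place as right child of 64.

Delete 23 (at most one child — splice it out).
After deletion, 64's parent is 62.

62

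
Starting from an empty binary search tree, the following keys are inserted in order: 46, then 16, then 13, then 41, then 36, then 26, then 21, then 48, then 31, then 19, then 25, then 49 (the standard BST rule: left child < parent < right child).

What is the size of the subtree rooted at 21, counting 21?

3

Resulting structure (node: left, right):
  46: L=16, R=48
  16: L=13, R=41
  13: L=–, R=–
  41: L=36, R=–
  36: L=26, R=–
  26: L=21, R=31
  21: L=19, R=25
  48: L=–, R=49
  31: L=–, R=–
  19: L=–, R=–
  25: L=–, R=–
  49: L=–, R=–

Subtree rooted at 21 contains: 21, 19, 25 — 3 nodes.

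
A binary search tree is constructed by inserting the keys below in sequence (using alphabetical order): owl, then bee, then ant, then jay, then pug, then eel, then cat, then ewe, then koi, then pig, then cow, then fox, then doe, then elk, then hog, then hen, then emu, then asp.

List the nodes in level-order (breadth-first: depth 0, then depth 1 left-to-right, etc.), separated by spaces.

owl bee pug ant jay pig asp eel koi cat ewe cow elk fox doe emu hog hen

Insert owl: tree is empty, so owl becomes the root.
Insert bee: bee < owl → go left. Place as left child of owl.
Insert ant: ant < owl → go left; ant < bee → go left. Place as left child of bee.
Insert jay: jay < owl → go left; jay > bee → go right. Place as right child of bee.
Insert pug: pug > owl → go right. Place as right child of owl.
Insert eel: eel < owl → go left; eel > bee → go right; eel < jay → go left. Place as left child of jay.
Insert cat: cat < owl → go left; cat > bee → go right; cat < jay → go left; cat < eel → go left. Place as left child of eel.
Insert ewe: ewe < owl → go left; ewe > bee → go right; ewe < jay → go left; ewe > eel → go right. Place as right child of eel.
Insert koi: koi < owl → go left; koi > bee → go right; koi > jay → go right. Place as right child of jay.
Insert pig: pig > owl → go right; pig < pug → go left. Place as left child of pug.
Insert cow: cow < owl → go left; cow > bee → go right; cow < jay → go left; cow < eel → go left; cow > cat → go right. Place as right child of cat.
Insert fox: fox < owl → go left; fox > bee → go right; fox < jay → go left; fox > eel → go right; fox > ewe → go right. Place as right child of ewe.
Insert doe: doe < owl → go left; doe > bee → go right; doe < jay → go left; doe < eel → go left; doe > cat → go right; doe > cow → go right. Place as right child of cow.
Insert elk: elk < owl → go left; elk > bee → go right; elk < jay → go left; elk > eel → go right; elk < ewe → go left. Place as left child of ewe.
Insert hog: hog < owl → go left; hog > bee → go right; hog < jay → go left; hog > eel → go right; hog > ewe → go right; hog > fox → go right. Place as right child of fox.
Insert hen: hen < owl → go left; hen > bee → go right; hen < jay → go left; hen > eel → go right; hen > ewe → go right; hen > fox → go right; hen < hog → go left. Place as left child of hog.
Insert emu: emu < owl → go left; emu > bee → go right; emu < jay → go left; emu > eel → go right; emu < ewe → go left; emu > elk → go right. Place as right child of elk.
Insert asp: asp < owl → go left; asp < bee → go left; asp > ant → go right. Place as right child of ant.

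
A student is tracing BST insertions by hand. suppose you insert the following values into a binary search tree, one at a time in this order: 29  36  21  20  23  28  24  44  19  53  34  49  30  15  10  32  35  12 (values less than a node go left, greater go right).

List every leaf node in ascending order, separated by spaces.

Insert 29: tree is empty, so 29 becomes the root.
Insert 36: 36 > 29 → go right. Place as right child of 29.
Insert 21: 21 < 29 → go left. Place as left child of 29.
Insert 20: 20 < 29 → go left; 20 < 21 → go left. Place as left child of 21.
Insert 23: 23 < 29 → go left; 23 > 21 → go right. Place as right child of 21.
Insert 28: 28 < 29 → go left; 28 > 21 → go right; 28 > 23 → go right. Place as right child of 23.
Insert 24: 24 < 29 → go left; 24 > 21 → go right; 24 > 23 → go right; 24 < 28 → go left. Place as left child of 28.
Insert 44: 44 > 29 → go right; 44 > 36 → go right. Place as right child of 36.
Insert 19: 19 < 29 → go left; 19 < 21 → go left; 19 < 20 → go left. Place as left child of 20.
Insert 53: 53 > 29 → go right; 53 > 36 → go right; 53 > 44 → go right. Place as right child of 44.
Insert 34: 34 > 29 → go right; 34 < 36 → go left. Place as left child of 36.
Insert 49: 49 > 29 → go right; 49 > 36 → go right; 49 > 44 → go right; 49 < 53 → go left. Place as left child of 53.
Insert 30: 30 > 29 → go right; 30 < 36 → go left; 30 < 34 → go left. Place as left child of 34.
Insert 15: 15 < 29 → go left; 15 < 21 → go left; 15 < 20 → go left; 15 < 19 → go left. Place as left child of 19.
Insert 10: 10 < 29 → go left; 10 < 21 → go left; 10 < 20 → go left; 10 < 19 → go left; 10 < 15 → go left. Place as left child of 15.
Insert 32: 32 > 29 → go right; 32 < 36 → go left; 32 < 34 → go left; 32 > 30 → go right. Place as right child of 30.
Insert 35: 35 > 29 → go right; 35 < 36 → go left; 35 > 34 → go right. Place as right child of 34.
Insert 12: 12 < 29 → go left; 12 < 21 → go left; 12 < 20 → go left; 12 < 19 → go left; 12 < 15 → go left; 12 > 10 → go right. Place as right child of 10.

12 24 32 35 49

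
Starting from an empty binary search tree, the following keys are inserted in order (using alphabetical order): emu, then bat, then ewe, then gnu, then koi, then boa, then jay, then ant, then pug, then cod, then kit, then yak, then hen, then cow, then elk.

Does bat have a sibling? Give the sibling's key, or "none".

ewe

Insert emu: tree is empty, so emu becomes the root.
Insert bat: bat < emu → go left. Place as left child of emu.
Insert ewe: ewe > emu → go right. Place as right child of emu.
Insert gnu: gnu > emu → go right; gnu > ewe → go right. Place as right child of ewe.
Insert koi: koi > emu → go right; koi > ewe → go right; koi > gnu → go right. Place as right child of gnu.
Insert boa: boa < emu → go left; boa > bat → go right. Place as right child of bat.
Insert jay: jay > emu → go right; jay > ewe → go right; jay > gnu → go right; jay < koi → go left. Place as left child of koi.
Insert ant: ant < emu → go left; ant < bat → go left. Place as left child of bat.
Insert pug: pug > emu → go right; pug > ewe → go right; pug > gnu → go right; pug > koi → go right. Place as right child of koi.
Insert cod: cod < emu → go left; cod > bat → go right; cod > boa → go right. Place as right child of boa.
Insert kit: kit > emu → go right; kit > ewe → go right; kit > gnu → go right; kit < koi → go left; kit > jay → go right. Place as right child of jay.
Insert yak: yak > emu → go right; yak > ewe → go right; yak > gnu → go right; yak > koi → go right; yak > pug → go right. Place as right child of pug.
Insert hen: hen > emu → go right; hen > ewe → go right; hen > gnu → go right; hen < koi → go left; hen < jay → go left. Place as left child of jay.
Insert cow: cow < emu → go left; cow > bat → go right; cow > boa → go right; cow > cod → go right. Place as right child of cod.
Insert elk: elk < emu → go left; elk > bat → go right; elk > boa → go right; elk > cod → go right; elk > cow → go right. Place as right child of cow.

bat's parent is emu; the other child of emu is ewe.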